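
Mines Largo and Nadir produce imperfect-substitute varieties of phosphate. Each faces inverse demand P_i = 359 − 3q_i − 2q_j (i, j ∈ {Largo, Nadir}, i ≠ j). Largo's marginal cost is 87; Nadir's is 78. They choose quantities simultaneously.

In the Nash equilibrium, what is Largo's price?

Mine Largo's profit: π = q_{Largo}(359 − 3q_{Largo} − 2q_{Nadir}) − 87q_{Largo}.
∂π/∂q_{Largo} = 272 − 6q_{Largo} − 2q_{Nadir} = 0 ⇒ q_{Largo} = 136/3 − (1/3)q_{Nadir}.
Similarly q_{Nadir} = 281/6 − (1/3)q_{Largo}.
Solving the two reaction functions simultaneously: (1 − (−1/3)(−1/3))q_{Largo} = 136/3 − (1/3)·(281/6), so (8/9)q_{Largo} = 535/18 and q_{Largo} = 33.4375.
Then q_{Nadir} = 281/6 − (1/3)·33.4375 = 35.6875.
P_{Largo} = 359 − 3·33.4375 − 2·35.6875 = 187.3125.

187.3125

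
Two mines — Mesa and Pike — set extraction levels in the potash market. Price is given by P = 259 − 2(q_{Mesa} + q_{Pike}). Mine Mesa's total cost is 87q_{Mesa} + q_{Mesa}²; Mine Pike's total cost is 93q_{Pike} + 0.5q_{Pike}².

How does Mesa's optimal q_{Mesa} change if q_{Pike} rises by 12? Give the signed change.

-4

Mine Mesa's profit: π = q_{Mesa}(259 − 2(q_{Mesa} + q_{Pike})) − 87q_{Mesa} − q_{Mesa}².
∂π/∂q_{Mesa} = 172 − 6q_{Mesa} − 2q_{Pike} = 0, so q_{Mesa} = 86/3 − (1/3)q_{Pike}.
The reaction-function slope is −1/3, so a 12-unit rise in q_{Pike} moves q_{Mesa} by −1/3 × 12 = −4. Mesa's best response falls — the actions are strategic substitutes.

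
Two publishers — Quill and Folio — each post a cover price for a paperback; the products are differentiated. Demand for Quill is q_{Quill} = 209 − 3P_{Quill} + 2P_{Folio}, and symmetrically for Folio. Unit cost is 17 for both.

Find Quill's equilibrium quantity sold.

144

Quill's profit: π = (P_{Quill} − 17)(209 − 3P_{Quill} + 2P_{Folio}).
∂π/∂P_{Quill} = 260 − 6P_{Quill} + 2P_{Folio} = 0 ⇒ P_{Quill} = 130/3 + (1/3)P_{Folio}.
Setting P_{Quill} = P_{Folio} in the reaction function: P_{Quill} = 130/3 + (1/3)P_{Quill}, so P_{Quill} = (130/3) / (2/3) = 65.
q_{Quill} = 209 − 3·65 + 2·65 = 144.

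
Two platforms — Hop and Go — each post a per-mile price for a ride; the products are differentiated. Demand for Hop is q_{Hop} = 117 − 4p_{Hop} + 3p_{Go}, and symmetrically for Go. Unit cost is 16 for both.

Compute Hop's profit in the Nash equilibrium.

1632.16

Hop's profit: π = (p_{Hop} − 16)(117 − 4p_{Hop} + 3p_{Go}).
∂π/∂p_{Hop} = 181 − 8p_{Hop} + 3p_{Go} = 0 ⇒ p_{Hop} = 22.625 + 0.375p_{Go}.
By symmetry p_{Go} = p_{Hop}; substituting into the reaction function, 0.625p_{Hop} = 22.625 and p_{Hop} = 36.2.
q_{Hop} = 117 − 4·36.2 + 3·36.2 = 80.8.
Profit = (36.2 − 16)·80.8 = 1632.16.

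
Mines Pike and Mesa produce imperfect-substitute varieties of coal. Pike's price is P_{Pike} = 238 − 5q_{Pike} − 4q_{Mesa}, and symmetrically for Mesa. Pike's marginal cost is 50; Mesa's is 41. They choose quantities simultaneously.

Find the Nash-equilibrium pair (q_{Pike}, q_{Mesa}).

Mine Pike's profit: π = q_{Pike}(238 − 5q_{Pike} − 4q_{Mesa}) − 50q_{Pike}.
∂π/∂q_{Pike} = 188 − 10q_{Pike} − 4q_{Mesa} = 0 ⇒ q_{Pike} = 18.8 − 0.4q_{Mesa}.
Similarly q_{Mesa} = 19.7 − 0.4q_{Pike}.
Solving the two reaction functions simultaneously: (1 − (−0.4)(−0.4))q_{Pike} = 18.8 − 0.4·19.7, so 0.84q_{Pike} = 10.92 and q_{Pike} = 13.
Then q_{Mesa} = 19.7 − 0.4·13 = 14.5.

13, 14.5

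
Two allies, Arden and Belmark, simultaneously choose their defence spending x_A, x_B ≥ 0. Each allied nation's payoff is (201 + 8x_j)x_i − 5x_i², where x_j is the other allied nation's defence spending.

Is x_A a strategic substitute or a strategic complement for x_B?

Arden's payoff is (201 + 8x_B)x_A − 5x_A².
∂π/∂x_A = 201 + 8x_B − 10x_A = 0, so x_A = 20.1 + 0.8x_B.
The best-response slope dx_A/dx_B = 0.8 > 0: the reaction function is upward-sloping, so the choices are strategic complements.

strategic complements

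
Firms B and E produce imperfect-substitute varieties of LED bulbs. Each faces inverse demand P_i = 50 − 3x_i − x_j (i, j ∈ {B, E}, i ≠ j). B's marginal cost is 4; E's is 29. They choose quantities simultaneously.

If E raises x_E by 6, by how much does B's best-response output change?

-1

Firm B's profit: π = x_B(50 − 3x_B − x_E) − 4x_B.
∂π/∂x_B = 46 − 6x_B − x_E = 0 ⇒ x_B = 23/3 − (1/6)x_E.
The reaction-function slope is −1/6, so a 6-unit rise in x_E moves x_B by −1/6 × 6 = −1. B's best response falls — the actions are strategic substitutes.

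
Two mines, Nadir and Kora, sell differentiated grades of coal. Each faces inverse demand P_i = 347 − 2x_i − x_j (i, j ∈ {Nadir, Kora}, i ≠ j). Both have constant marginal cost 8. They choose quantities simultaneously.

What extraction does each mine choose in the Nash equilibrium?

Mine Nadir's profit: π = x_{Nadir}(347 − 2x_{Nadir} − x_{Kora}) − 8x_{Nadir}.
∂π/∂x_{Nadir} = 339 − 4x_{Nadir} − x_{Kora} = 0 ⇒ x_{Nadir} = 84.75 − 0.25x_{Kora}.
By symmetry x_{Kora} = x_{Nadir}; substituting into the reaction function, 1.25x_{Nadir} = 84.75 and x_{Nadir} = 67.8.

67.8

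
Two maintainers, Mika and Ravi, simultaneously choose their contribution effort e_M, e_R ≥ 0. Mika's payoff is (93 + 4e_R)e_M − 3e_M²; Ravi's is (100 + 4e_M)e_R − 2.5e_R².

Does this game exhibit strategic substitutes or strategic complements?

Expanding Mika's payoff: 93e_M + 4e_Re_M − 3e_M².
∂π/∂e_M = 93 + 4e_R − 6e_M = 0, so e_M = 15.5 + (2/3)e_R.
The best-response slope de_M/de_R = 2/3 > 0: the reaction function is upward-sloping, so the choices are strategic complements.

strategic complements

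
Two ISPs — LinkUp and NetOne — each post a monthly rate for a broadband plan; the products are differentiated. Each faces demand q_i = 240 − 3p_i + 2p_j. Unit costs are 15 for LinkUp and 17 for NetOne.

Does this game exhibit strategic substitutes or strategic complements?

LinkUp's profit: π = (p_{LinkUp} − 15)(240 − 3p_{LinkUp} + 2p_{NetOne}).
∂π/∂p_{LinkUp} = 285 − 6p_{LinkUp} + 2p_{NetOne} = 0 ⇒ p_{LinkUp} = 47.5 + (1/3)p_{NetOne}.
The best-response slope dp_{LinkUp}/dp_{NetOne} = 1/3 > 0: the reaction function is upward-sloping, so the choices are strategic complements.

strategic complements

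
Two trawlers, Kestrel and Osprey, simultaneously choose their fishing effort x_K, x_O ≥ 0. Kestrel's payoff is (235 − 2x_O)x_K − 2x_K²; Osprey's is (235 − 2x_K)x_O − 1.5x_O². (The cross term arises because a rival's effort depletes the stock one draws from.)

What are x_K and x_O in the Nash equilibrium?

29.375, 58.75

Expanding Kestrel's payoff: 235x_K − 2x_Ox_K − 2x_K².
∂π/∂x_K = 235 − 2x_O − 4x_K = 0, so x_K = 58.75 − 0.5x_O.
Likewise for Osprey: x_O = 235/3 − (2/3)x_K.
Solving the two reaction functions simultaneously: (1 − (−0.5)(−2/3))x_K = 58.75 − 0.5·(235/3), so (2/3)x_K = 235/12 and x_K = 29.375.
Then x_O = 235/3 − (2/3)·29.375 = 58.75.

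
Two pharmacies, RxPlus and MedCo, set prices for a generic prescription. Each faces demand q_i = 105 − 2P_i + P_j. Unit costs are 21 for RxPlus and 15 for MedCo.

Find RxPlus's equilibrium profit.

RxPlus's profit: π = (P_{RxPlus} − 21)(105 − 2P_{RxPlus} + P_{MedCo}).
∂π/∂P_{RxPlus} = 147 − 4P_{RxPlus} + P_{MedCo} = 0 ⇒ P_{RxPlus} = 36.75 + 0.25P_{MedCo}.
Similarly P_{MedCo} = 33.75 + 0.25P_{RxPlus}.
Substituting the second reaction function into the first: P_{RxPlus} = 36.75 + 0.25(33.75 + 0.25P_{RxPlus}), which gives 0.9375P_{RxPlus} = 45.1875 ⇒ P_{RxPlus} = 48.2.
Then P_{MedCo} = 33.75 + 0.25·48.2 = 45.8.
q_{RxPlus} = 105 − 2·48.2 + 45.8 = 54.4.
Profit = (48.2 − 21)·54.4 = 1479.68.

1479.68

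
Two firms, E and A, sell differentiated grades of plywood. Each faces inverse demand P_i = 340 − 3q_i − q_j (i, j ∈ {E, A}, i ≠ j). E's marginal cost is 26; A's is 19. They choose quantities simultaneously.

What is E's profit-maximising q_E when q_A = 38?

46

Firm E's profit: π = q_E(340 − 3q_E − q_A) − 26q_E.
∂π/∂q_E = 314 − 6q_E − q_A = 0 ⇒ q_E = 157/3 − (1/6)q_A.
At q_A = 38: q_E = 157/3 − (1/6)·38 = 46.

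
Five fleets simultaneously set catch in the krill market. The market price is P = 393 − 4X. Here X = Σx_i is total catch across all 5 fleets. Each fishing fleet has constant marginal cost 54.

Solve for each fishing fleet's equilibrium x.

A representative fishing fleet's profit is π_i = x_i(393 − 4X) − 54x_i, with X = x_i + Σ_{j≠i} x_j.
First-order condition: 339 − 8x_i − 4Σ_{j≠i} x_j = 0.
With identical fishing fleets, set every x_j = x: then 339 − 8x − 16x = 0, i.e. x = 339/24 = 14.125.

14.125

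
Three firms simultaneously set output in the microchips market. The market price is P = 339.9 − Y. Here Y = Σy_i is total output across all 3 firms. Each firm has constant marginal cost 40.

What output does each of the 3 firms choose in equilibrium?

74.975

A representative firm's profit is π_i = y_i(339.9 − Y) − 40y_i, with Y = y_i + Σ_{j≠i} y_j.
First-order condition: 299.9 − 2y_i − Σ_{j≠i} y_j = 0.
With identical firms, set every y_j = y: then 299.9 − 2y − 2y = 0, i.e. y = 299.9/4 = 74.975.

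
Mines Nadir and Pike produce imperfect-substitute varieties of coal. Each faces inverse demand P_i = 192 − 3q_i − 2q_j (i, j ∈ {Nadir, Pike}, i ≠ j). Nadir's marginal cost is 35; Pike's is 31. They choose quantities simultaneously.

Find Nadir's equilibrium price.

Mine Nadir's profit: π = q_{Nadir}(192 − 3q_{Nadir} − 2q_{Pike}) − 35q_{Nadir}.
∂π/∂q_{Nadir} = 157 − 6q_{Nadir} − 2q_{Pike} = 0 ⇒ q_{Nadir} = 157/6 − (1/3)q_{Pike}.
Similarly q_{Pike} = 161/6 − (1/3)q_{Nadir}.
Plugging q_{Pike} into Nadir's best response: q_{Nadir} = 157/6 − (1/3)(161/6 − (1/3)q_{Nadir}) ⇒ (8/9)q_{Nadir} = 155/9, so q_{Nadir} = 19.375.
Then q_{Pike} = 161/6 − (1/3)·19.375 = 20.375.
P_{Nadir} = 192 − 3·19.375 − 2·20.375 = 93.125.

93.125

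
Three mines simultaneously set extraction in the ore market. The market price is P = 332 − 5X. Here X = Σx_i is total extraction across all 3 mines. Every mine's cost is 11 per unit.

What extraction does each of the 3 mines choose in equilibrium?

16.05

A representative mine's profit is π_i = x_i(332 − 5X) − 11x_i, with X = x_i + Σ_{j≠i} x_j.
First-order condition: 321 − 10x_i − 5Σ_{j≠i} x_j = 0.
Imposing symmetry (x_j = x for all j) turns Σ_{j≠i} x_j into 2x, so 321 = 20x and x = 16.05.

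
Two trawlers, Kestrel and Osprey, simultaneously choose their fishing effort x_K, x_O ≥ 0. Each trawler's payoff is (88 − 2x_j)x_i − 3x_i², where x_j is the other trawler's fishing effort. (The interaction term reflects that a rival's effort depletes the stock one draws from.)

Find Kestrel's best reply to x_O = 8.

12

Kestrel's payoff is (88 − 2x_O)x_K − 3x_K².
∂π/∂x_K = 88 − 2x_O − 6x_K = 0, so x_K = 44/3 − (1/3)x_O.
At x_O = 8: x_K = 44/3 − (1/3)·8 = 12.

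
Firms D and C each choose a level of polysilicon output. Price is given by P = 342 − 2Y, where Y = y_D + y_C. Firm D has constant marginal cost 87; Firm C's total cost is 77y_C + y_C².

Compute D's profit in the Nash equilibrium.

Firm D's profit: π = y_D(342 − 2(y_D + y_C)) − 87y_D.
∂π/∂y_D = 255 − 4y_D − 2y_C = 0, so y_D = 63.75 − 0.5y_C.
For C: ∂π/∂y_C = 265 − 6y_C − 2y_D = 0 ⇒ y_C = 265/6 − (1/3)y_D.
Substituting the second reaction function into the first: y_D = 63.75 − 0.5(265/6 − (1/3)y_D), which gives (5/6)y_D = 125/3 ⇒ y_D = 50.
Then y_C = 265/6 − (1/3)·50 = 27.5.
Price P = 342 − 2·77.5 = 187.
D's profit: (187 − 87)·50 = 5000.

5000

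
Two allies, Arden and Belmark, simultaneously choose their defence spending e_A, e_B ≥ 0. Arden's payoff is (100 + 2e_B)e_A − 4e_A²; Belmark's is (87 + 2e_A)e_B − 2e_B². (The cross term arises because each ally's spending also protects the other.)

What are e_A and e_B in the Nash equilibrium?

Expanding Arden's payoff: 100e_A + 2e_Be_A − 4e_A².
∂π/∂e_A = 100 + 2e_B − 8e_A = 0, so e_A = 12.5 + 0.25e_B.
Likewise for Belmark: e_B = 21.75 + 0.5e_A.
Plugging e_B into Arden's best response: e_A = 12.5 + 0.25(21.75 + 0.5e_A) ⇒ 0.875e_A = 17.9375, so e_A = 20.5.
Then e_B = 21.75 + 0.5·20.5 = 32.

20.5, 32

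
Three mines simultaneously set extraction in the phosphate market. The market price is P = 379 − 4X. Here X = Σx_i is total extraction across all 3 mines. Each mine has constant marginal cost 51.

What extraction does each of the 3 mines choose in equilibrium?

20.5

A representative mine's profit is π_i = x_i(379 − 4X) − 51x_i, with X = x_i + Σ_{j≠i} x_j.
First-order condition: 328 − 8x_i − 4Σ_{j≠i} x_j = 0.
With identical mines, set every x_j = x: then 328 − 8x − 8x = 0, i.e. x = 328/16 = 20.5.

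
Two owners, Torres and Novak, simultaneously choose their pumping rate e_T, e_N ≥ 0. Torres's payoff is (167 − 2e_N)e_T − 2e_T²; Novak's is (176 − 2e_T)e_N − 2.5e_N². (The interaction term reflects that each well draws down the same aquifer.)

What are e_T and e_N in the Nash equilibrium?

Expanding Torres's payoff: 167e_T − 2e_Ne_T − 2e_T².
∂π/∂e_T = 167 − 2e_N − 4e_T = 0, so e_T = 41.75 − 0.5e_N.
Likewise for Novak: e_N = 35.2 − 0.4e_T.
Plugging e_N into Torres's best response: e_T = 41.75 − 0.5(35.2 − 0.4e_T) ⇒ 0.8e_T = 24.15, so e_T = 30.1875.
Then e_N = 35.2 − 0.4·30.1875 = 23.125.

30.1875, 23.125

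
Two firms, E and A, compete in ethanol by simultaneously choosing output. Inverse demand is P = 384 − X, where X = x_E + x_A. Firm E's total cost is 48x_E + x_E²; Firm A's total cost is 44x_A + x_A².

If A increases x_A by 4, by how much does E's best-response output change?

Firm E's profit: π = x_E(384 − (x_E + x_A)) − 48x_E − x_E².
∂π/∂x_E = 336 − 4x_E − x_A = 0, so x_E = 84 − 0.25x_A.
The reaction-function slope is −0.25, so a 4-unit rise in x_A moves x_E by −0.25 × 4 = −1. E's best response falls — the actions are strategic substitutes.

-1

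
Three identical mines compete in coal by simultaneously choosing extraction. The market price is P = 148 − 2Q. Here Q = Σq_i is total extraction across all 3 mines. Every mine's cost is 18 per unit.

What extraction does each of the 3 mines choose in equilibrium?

A representative mine's profit is π_i = q_i(148 − 2Q) − 18q_i, with Q = q_i + Σ_{j≠i} q_j.
First-order condition: 130 − 4q_i − 2Σ_{j≠i} q_j = 0.
Imposing symmetry (q_j = q for all j) turns Σ_{j≠i} q_j into 2q, so 130 = 8q and q = 16.25.

16.25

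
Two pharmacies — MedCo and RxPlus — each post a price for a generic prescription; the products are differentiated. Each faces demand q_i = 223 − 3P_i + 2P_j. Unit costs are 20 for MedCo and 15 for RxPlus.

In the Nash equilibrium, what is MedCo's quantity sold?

149.4375

MedCo's profit: π = (P_{MedCo} − 20)(223 − 3P_{MedCo} + 2P_{RxPlus}).
∂π/∂P_{MedCo} = 283 − 6P_{MedCo} + 2P_{RxPlus} = 0 ⇒ P_{MedCo} = 283/6 + (1/3)P_{RxPlus}.
Similarly P_{RxPlus} = 134/3 + (1/3)P_{MedCo}.
Plugging P_{RxPlus} into MedCo's best response: P_{MedCo} = 283/6 + (1/3)(134/3 + (1/3)P_{MedCo}) ⇒ (8/9)P_{MedCo} = 1117/18, so P_{MedCo} = 69.8125.
Then P_{RxPlus} = 134/3 + (1/3)·69.8125 = 67.9375.
q_{MedCo} = 223 − 3·69.8125 + 2·67.9375 = 149.4375.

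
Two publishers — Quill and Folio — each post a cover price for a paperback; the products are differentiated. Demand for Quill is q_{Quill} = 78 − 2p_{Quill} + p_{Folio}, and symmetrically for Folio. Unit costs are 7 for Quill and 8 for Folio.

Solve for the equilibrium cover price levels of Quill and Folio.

30.8, 31.2

Quill's profit: π = (p_{Quill} − 7)(78 − 2p_{Quill} + p_{Folio}).
∂π/∂p_{Quill} = 92 − 4p_{Quill} + p_{Folio} = 0 ⇒ p_{Quill} = 23 + 0.25p_{Folio}.
Similarly p_{Folio} = 23.5 + 0.25p_{Quill}.
Plugging p_{Folio} into Quill's best response: p_{Quill} = 23 + 0.25(23.5 + 0.25p_{Quill}) ⇒ 0.9375p_{Quill} = 28.875, so p_{Quill} = 30.8.
Then p_{Folio} = 23.5 + 0.25·30.8 = 31.2.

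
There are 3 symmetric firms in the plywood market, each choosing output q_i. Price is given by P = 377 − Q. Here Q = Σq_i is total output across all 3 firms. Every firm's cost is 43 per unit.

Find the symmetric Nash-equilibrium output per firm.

A representative firm's profit is π_i = q_i(377 − Q) − 43q_i, with Q = q_i + Σ_{j≠i} q_j.
First-order condition: 334 − 2q_i − Σ_{j≠i} q_j = 0.
With identical firms, set every q_j = q: then 334 − 2q − 2q = 0, i.e. q = 334/4 = 83.5.

83.5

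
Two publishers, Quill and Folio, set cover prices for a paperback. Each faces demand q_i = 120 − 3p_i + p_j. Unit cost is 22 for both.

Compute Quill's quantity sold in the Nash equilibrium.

Quill's profit: π = (p_{Quill} − 22)(120 − 3p_{Quill} + p_{Folio}).
∂π/∂p_{Quill} = 186 − 6p_{Quill} + p_{Folio} = 0 ⇒ p_{Quill} = 31 + (1/6)p_{Folio}.
By symmetry p_{Folio} = p_{Quill}; substituting into the reaction function, (5/6)p_{Quill} = 31 and p_{Quill} = 37.2.
q_{Quill} = 120 − 3·37.2 + 37.2 = 45.6.

45.6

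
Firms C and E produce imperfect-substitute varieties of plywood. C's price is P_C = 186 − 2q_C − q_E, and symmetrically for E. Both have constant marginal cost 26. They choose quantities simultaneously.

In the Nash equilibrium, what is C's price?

90

Firm C's profit: π = q_C(186 − 2q_C − q_E) − 26q_C.
∂π/∂q_C = 160 − 4q_C − q_E = 0 ⇒ q_C = 40 − 0.25q_E.
The game is symmetric, so in equilibrium q_E = q_C: the reaction function gives 1.25q_C = 40, hence q_C = 32.
P_C = 186 − 2·32 − 32 = 90.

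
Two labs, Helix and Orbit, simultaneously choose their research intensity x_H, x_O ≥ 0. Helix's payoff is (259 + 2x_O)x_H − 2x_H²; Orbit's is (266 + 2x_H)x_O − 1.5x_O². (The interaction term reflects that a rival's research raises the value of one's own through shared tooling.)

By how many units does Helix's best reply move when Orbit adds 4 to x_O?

2

Expanding Helix's payoff: 259x_H + 2x_Ox_H − 2x_H².
∂π/∂x_H = 259 + 2x_O − 4x_H = 0, so x_H = 64.75 + 0.5x_O.
The reaction-function slope is 0.5, so a 4-unit rise in x_O moves x_H by 0.5 × 4 = 2. Helix's best response rises — the actions are strategic complements.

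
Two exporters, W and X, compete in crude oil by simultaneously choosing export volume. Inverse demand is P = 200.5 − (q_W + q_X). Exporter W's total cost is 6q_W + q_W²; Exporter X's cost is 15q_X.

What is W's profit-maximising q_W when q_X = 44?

37.625

Exporter W's profit: π = q_W(200.5 − (q_W + q_X)) − 6q_W − q_W².
∂π/∂q_W = 194.5 − 4q_W − q_X = 0, so q_W = 48.625 − 0.25q_X.
At q_X = 44: q_W = 48.625 − 0.25·44 = 37.625.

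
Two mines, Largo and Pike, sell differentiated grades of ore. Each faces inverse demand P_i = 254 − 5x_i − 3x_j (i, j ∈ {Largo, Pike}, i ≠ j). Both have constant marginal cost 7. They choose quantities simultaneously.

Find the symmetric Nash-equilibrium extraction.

19

Mine Largo's profit: π = x_{Largo}(254 − 5x_{Largo} − 3x_{Pike}) − 7x_{Largo}.
∂π/∂x_{Largo} = 247 − 10x_{Largo} − 3x_{Pike} = 0 ⇒ x_{Largo} = 24.7 − 0.3x_{Pike}.
By symmetry x_{Pike} = x_{Largo}; substituting into the reaction function, 1.3x_{Largo} = 24.7 and x_{Largo} = 19.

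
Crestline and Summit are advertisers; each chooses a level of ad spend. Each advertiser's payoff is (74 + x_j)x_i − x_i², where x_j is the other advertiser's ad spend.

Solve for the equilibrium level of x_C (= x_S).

Crestline's payoff is (74 + x_S)x_C − x_C².
∂π/∂x_C = 74 + x_S − 2x_C = 0, so x_C = 37 + 0.5x_S.
The game is symmetric, so in equilibrium x_S = x_C: the reaction function gives 0.5x_C = 37, hence x_C = 74.

74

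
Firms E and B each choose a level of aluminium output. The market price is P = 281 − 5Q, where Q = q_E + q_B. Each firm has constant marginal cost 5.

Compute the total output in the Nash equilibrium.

Firm E's profit: π = q_E(281 − 5(q_E + q_B)) − 5q_E.
∂π/∂q_E = 276 − 10q_E − 5q_B = 0, so q_E = 27.6 − 0.5q_B.
The game is symmetric, so in equilibrium q_B = q_E: the reaction function gives 1.5q_E = 27.6, hence q_E = 18.4.
Total output: 18.4 + 18.4 = 36.8.

36.8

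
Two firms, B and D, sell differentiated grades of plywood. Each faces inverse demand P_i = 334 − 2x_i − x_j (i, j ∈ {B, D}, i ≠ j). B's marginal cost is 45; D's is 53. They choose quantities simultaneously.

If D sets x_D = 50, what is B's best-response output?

59.75

Firm B's profit: π = x_B(334 − 2x_B − x_D) − 45x_B.
∂π/∂x_B = 289 − 4x_B − x_D = 0 ⇒ x_B = 72.25 − 0.25x_D.
At x_D = 50: x_B = 72.25 − 0.25·50 = 59.75.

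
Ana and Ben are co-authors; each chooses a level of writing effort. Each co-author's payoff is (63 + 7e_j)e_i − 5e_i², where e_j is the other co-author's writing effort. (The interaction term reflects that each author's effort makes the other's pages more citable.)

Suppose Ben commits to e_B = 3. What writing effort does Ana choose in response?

Ana's payoff is (63 + 7e_B)e_A − 5e_A².
∂π/∂e_A = 63 + 7e_B − 10e_A = 0, so e_A = 6.3 + 0.7e_B.
At e_B = 3: e_A = 6.3 + 0.7·3 = 8.4.

8.4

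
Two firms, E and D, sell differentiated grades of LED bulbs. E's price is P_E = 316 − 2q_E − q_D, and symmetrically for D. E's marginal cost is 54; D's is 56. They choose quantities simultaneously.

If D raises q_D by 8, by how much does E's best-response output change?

-2

Firm E's profit: π = q_E(316 − 2q_E − q_D) − 54q_E.
∂π/∂q_E = 262 − 4q_E − q_D = 0 ⇒ q_E = 65.5 − 0.25q_D.
The reaction-function slope is −0.25, so an 8-unit rise in q_D moves q_E by −0.25 × 8 = −2. E's best response falls — the actions are strategic substitutes.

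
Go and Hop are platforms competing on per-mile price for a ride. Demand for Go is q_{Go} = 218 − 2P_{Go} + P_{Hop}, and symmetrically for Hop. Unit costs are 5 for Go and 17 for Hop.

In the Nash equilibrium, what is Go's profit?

10541.52

Go's profit: π = (P_{Go} − 5)(218 − 2P_{Go} + P_{Hop}).
∂π/∂P_{Go} = 228 − 4P_{Go} + P_{Hop} = 0 ⇒ P_{Go} = 57 + 0.25P_{Hop}.
Similarly P_{Hop} = 63 + 0.25P_{Go}.
Plugging P_{Hop} into Go's best response: P_{Go} = 57 + 0.25(63 + 0.25P_{Go}) ⇒ 0.9375P_{Go} = 72.75, so P_{Go} = 77.6.
Then P_{Hop} = 63 + 0.25·77.6 = 82.4.
q_{Go} = 218 − 2·77.6 + 82.4 = 145.2.
Profit = (77.6 − 5)·145.2 = 10541.52.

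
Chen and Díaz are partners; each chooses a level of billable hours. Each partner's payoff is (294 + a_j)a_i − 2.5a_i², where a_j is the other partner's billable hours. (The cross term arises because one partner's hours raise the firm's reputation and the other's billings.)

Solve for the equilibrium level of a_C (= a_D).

73.5

Chen's payoff is (294 + a_D)a_C − 2.5a_C².
∂π/∂a_C = 294 + a_D − 5a_C = 0, so a_C = 58.8 + 0.2a_D.
By symmetry a_D = a_C; substituting into the reaction function, 0.8a_C = 58.8 and a_C = 73.5.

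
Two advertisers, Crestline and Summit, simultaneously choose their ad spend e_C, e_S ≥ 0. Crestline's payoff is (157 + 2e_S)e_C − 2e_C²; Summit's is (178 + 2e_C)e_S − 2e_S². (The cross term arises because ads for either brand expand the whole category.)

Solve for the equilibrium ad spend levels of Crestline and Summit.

Expanding Crestline's payoff: 157e_C + 2e_Se_C − 2e_C².
∂π/∂e_C = 157 + 2e_S − 4e_C = 0, so e_C = 39.25 + 0.5e_S.
Likewise for Summit: e_S = 44.5 + 0.5e_C.
Solving the two reaction functions simultaneously: (1 − (0.5)(0.5))e_C = 39.25 + 0.5·44.5, so 0.75e_C = 61.5 and e_C = 82.
Then e_S = 44.5 + 0.5·82 = 85.5.

82, 85.5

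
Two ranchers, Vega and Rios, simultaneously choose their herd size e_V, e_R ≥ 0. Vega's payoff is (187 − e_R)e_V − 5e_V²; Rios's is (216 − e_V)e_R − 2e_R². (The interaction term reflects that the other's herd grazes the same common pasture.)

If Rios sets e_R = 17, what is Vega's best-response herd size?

17

Expanding Vega's payoff: 187e_V − e_Re_V − 5e_V².
∂π/∂e_V = 187 − e_R − 10e_V = 0, so e_V = 18.7 − 0.1e_R.
At e_R = 17: e_V = 18.7 − 0.1·17 = 17.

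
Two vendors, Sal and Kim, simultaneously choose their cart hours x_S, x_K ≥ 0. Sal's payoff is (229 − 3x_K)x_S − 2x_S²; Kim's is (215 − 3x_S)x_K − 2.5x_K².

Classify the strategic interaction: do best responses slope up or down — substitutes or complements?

Expanding Sal's payoff: 229x_S − 3x_Kx_S − 2x_S².
∂π/∂x_S = 229 − 3x_K − 4x_S = 0, so x_S = 57.25 − 0.75x_K.
The best-response slope dx_S/dx_K = −0.75 < 0: the reaction function is downward-sloping, so the choices are strategic substitutes.

strategic substitutes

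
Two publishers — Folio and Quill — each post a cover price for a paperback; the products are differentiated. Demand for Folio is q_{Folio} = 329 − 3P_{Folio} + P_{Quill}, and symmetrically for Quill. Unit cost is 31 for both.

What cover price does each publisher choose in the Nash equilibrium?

84.4

Folio's profit: π = (P_{Folio} − 31)(329 − 3P_{Folio} + P_{Quill}).
∂π/∂P_{Folio} = 422 − 6P_{Folio} + P_{Quill} = 0 ⇒ P_{Folio} = 211/3 + (1/6)P_{Quill}.
By symmetry P_{Quill} = P_{Folio}; substituting into the reaction function, (5/6)P_{Folio} = 211/3 and P_{Folio} = 84.4.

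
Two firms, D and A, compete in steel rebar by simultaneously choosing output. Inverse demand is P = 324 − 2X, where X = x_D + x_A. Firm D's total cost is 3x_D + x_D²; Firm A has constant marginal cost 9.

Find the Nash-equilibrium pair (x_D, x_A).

Firm D's profit: π = x_D(324 − 2(x_D + x_A)) − 3x_D − x_D².
∂π/∂x_D = 321 − 6x_D − 2x_A = 0, so x_D = 53.5 − (1/3)x_A.
For A: ∂π/∂x_A = 315 − 4x_A − 2x_D = 0 ⇒ x_A = 78.75 − 0.5x_D.
Plugging x_A into D's best response: x_D = 53.5 − (1/3)(78.75 − 0.5x_D) ⇒ (5/6)x_D = 27.25, so x_D = 32.7.
Then x_A = 78.75 − 0.5·32.7 = 62.4.

32.7, 62.4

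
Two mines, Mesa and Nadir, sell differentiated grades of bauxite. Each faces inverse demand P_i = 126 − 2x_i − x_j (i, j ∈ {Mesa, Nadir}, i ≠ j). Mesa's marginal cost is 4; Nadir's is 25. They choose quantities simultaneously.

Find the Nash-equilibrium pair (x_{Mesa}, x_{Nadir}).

25.8, 18.8

Mine Mesa's profit: π = x_{Mesa}(126 − 2x_{Mesa} − x_{Nadir}) − 4x_{Mesa}.
∂π/∂x_{Mesa} = 122 − 4x_{Mesa} − x_{Nadir} = 0 ⇒ x_{Mesa} = 30.5 − 0.25x_{Nadir}.
Similarly x_{Nadir} = 25.25 − 0.25x_{Mesa}.
Substituting the second reaction function into the first: x_{Mesa} = 30.5 − 0.25(25.25 − 0.25x_{Mesa}), which gives 0.9375x_{Mesa} = 24.1875 ⇒ x_{Mesa} = 25.8.
Then x_{Nadir} = 25.25 − 0.25·25.8 = 18.8.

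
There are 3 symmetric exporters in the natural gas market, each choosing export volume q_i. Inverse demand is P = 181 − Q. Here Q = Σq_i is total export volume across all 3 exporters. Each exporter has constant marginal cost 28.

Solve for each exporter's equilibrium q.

A representative exporter's profit is π_i = q_i(181 − Q) − 28q_i, with Q = q_i + Σ_{j≠i} q_j.
First-order condition: 153 − 2q_i − Σ_{j≠i} q_j = 0.
With identical exporters, set every q_j = q: then 153 − 2q − 2q = 0, i.e. q = 153/4 = 38.25.

38.25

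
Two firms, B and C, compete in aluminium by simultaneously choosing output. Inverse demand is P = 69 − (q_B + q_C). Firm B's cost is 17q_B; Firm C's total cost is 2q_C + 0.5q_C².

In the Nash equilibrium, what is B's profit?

316.84

Firm B's profit: π = q_B(69 − (q_B + q_C)) − 17q_B.
∂π/∂q_B = 52 − 2q_B − q_C = 0, so q_B = 26 − 0.5q_C.
For C: ∂π/∂q_C = 67 − 3q_C − q_B = 0 ⇒ q_C = 67/3 − (1/3)q_B.
Substituting the second reaction function into the first: q_B = 26 − 0.5(67/3 − (1/3)q_B), which gives (5/6)q_B = 89/6 ⇒ q_B = 17.8.
Then q_C = 67/3 − (1/3)·17.8 = 16.4.
Price P = 69 − 34.2 = 34.8.
B's profit: (34.8 − 17)·17.8 = 316.84.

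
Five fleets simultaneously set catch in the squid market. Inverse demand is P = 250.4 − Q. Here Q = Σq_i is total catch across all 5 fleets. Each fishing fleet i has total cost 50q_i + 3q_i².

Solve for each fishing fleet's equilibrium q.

A representative fishing fleet's profit is π_i = q_i(250.4 − Q) − 50q_i − 3q_i², with Q = q_i + Σ_{j≠i} q_j.
First-order condition: 200.4 − 8q_i − Σ_{j≠i} q_j = 0.
With identical fishing fleets, set every q_j = q: then 200.4 − 8q − 4q = 0, i.e. q = 200.4/12 = 16.7.

16.7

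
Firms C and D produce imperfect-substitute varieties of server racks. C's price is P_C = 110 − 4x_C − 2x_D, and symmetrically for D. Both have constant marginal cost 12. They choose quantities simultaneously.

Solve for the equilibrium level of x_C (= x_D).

Firm C's profit: π = x_C(110 − 4x_C − 2x_D) − 12x_C.
∂π/∂x_C = 98 − 8x_C − 2x_D = 0 ⇒ x_C = 12.25 − 0.25x_D.
The game is symmetric, so in equilibrium x_D = x_C: the reaction function gives 1.25x_C = 12.25, hence x_C = 9.8.

9.8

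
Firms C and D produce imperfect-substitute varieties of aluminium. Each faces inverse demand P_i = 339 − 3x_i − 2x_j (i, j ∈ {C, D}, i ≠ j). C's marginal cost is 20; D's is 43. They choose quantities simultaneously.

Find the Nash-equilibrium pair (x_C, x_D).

Firm C's profit: π = x_C(339 − 3x_C − 2x_D) − 20x_C.
∂π/∂x_C = 319 − 6x_C − 2x_D = 0 ⇒ x_C = 319/6 − (1/3)x_D.
Similarly x_D = 148/3 − (1/3)x_C.
Solving the two reaction functions simultaneously: (1 − (−1/3)(−1/3))x_C = 319/6 − (1/3)·(148/3), so (8/9)x_C = 661/18 and x_C = 41.3125.
Then x_D = 148/3 − (1/3)·41.3125 = 35.5625.

41.3125, 35.5625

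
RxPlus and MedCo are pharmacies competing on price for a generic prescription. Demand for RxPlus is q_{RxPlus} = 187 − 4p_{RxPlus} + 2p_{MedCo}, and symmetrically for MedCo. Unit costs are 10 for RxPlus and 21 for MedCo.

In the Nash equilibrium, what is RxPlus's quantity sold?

RxPlus's profit: π = (p_{RxPlus} − 10)(187 − 4p_{RxPlus} + 2p_{MedCo}).
∂π/∂p_{RxPlus} = 227 − 8p_{RxPlus} + 2p_{MedCo} = 0 ⇒ p_{RxPlus} = 28.375 + 0.25p_{MedCo}.
Similarly p_{MedCo} = 33.875 + 0.25p_{RxPlus}.
Plugging p_{MedCo} into RxPlus's best response: p_{RxPlus} = 28.375 + 0.25(33.875 + 0.25p_{RxPlus}) ⇒ 0.9375p_{RxPlus} = 1179/32, so p_{RxPlus} = 39.3.
Then p_{MedCo} = 33.875 + 0.25·39.3 = 43.7.
q_{RxPlus} = 187 − 4·39.3 + 2·43.7 = 117.2.

117.2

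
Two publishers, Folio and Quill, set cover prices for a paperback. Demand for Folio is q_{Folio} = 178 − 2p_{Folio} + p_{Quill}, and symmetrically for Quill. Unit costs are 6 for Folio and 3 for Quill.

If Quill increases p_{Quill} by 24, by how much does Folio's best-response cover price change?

Folio's profit: π = (p_{Folio} − 6)(178 − 2p_{Folio} + p_{Quill}).
∂π/∂p_{Folio} = 190 − 4p_{Folio} + p_{Quill} = 0 ⇒ p_{Folio} = 47.5 + 0.25p_{Quill}.
The reaction-function slope is 0.25, so a 24-unit rise in p_{Quill} moves p_{Folio} by 0.25 × 24 = 6. Folio's best response rises — the actions are strategic complements.

6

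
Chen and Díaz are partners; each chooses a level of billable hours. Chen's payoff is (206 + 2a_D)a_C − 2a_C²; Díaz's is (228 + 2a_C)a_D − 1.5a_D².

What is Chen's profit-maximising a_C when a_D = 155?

Expanding Chen's payoff: 206a_C + 2a_Da_C − 2a_C².
∂π/∂a_C = 206 + 2a_D − 4a_C = 0, so a_C = 51.5 + 0.5a_D.
At a_D = 155: a_C = 51.5 + 0.5·155 = 129.

129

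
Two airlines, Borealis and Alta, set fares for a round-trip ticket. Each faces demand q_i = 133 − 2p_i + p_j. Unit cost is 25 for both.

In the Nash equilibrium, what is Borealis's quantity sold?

Borealis's profit: π = (p_{Borealis} − 25)(133 − 2p_{Borealis} + p_{Alta}).
∂π/∂p_{Borealis} = 183 − 4p_{Borealis} + p_{Alta} = 0 ⇒ p_{Borealis} = 45.75 + 0.25p_{Alta}.
Setting p_{Borealis} = p_{Alta} in the reaction function: p_{Borealis} = 45.75 + 0.25p_{Borealis}, so p_{Borealis} = 45.75 / 0.75 = 61.
q_{Borealis} = 133 − 2·61 + 61 = 72.

72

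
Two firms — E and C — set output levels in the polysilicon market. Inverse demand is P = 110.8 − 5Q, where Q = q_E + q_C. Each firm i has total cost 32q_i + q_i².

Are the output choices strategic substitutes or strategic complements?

strategic substitutes

Firm E's profit: π = q_E(110.8 − 5(q_E + q_C)) − 32q_E − q_E².
∂π/∂q_E = 78.8 − 12q_E − 5q_C = 0, so q_E = 197/30 − (5/12)q_C.
The best-response slope dq_E/dq_C = −5/12 < 0: the reaction function is downward-sloping, so the choices are strategic substitutes.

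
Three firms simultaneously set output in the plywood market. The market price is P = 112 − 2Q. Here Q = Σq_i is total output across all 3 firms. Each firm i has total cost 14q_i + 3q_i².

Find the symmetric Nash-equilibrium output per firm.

A representative firm's profit is π_i = q_i(112 − 2Q) − 14q_i − 3q_i², with Q = q_i + Σ_{j≠i} q_j.
First-order condition: 98 − 10q_i − 2Σ_{j≠i} q_j = 0.
In a symmetric equilibrium every firm chooses the same q, so Σ_{j≠i} q_j = 2q. The condition becomes 98 − 14q = 0, giving q = 98/14 = 7.

7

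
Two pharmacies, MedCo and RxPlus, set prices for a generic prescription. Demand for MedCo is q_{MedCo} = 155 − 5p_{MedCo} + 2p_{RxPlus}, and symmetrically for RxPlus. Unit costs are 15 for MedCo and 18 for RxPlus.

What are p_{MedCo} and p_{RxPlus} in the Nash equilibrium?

MedCo's profit: π = (p_{MedCo} − 15)(155 − 5p_{MedCo} + 2p_{RxPlus}).
∂π/∂p_{MedCo} = 230 − 10p_{MedCo} + 2p_{RxPlus} = 0 ⇒ p_{MedCo} = 23 + 0.2p_{RxPlus}.
Similarly p_{RxPlus} = 24.5 + 0.2p_{MedCo}.
Solving the two reaction functions simultaneously: (1 − (0.2)(0.2))p_{MedCo} = 23 + 0.2·24.5, so 0.96p_{MedCo} = 27.9 and p_{MedCo} = 29.0625.
Then p_{RxPlus} = 24.5 + 0.2·29.0625 = 30.3125.

29.0625, 30.3125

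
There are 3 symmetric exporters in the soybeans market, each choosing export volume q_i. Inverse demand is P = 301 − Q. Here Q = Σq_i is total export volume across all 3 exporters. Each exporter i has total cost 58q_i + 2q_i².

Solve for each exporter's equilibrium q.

30.375

A representative exporter's profit is π_i = q_i(301 − Q) − 58q_i − 2q_i², with Q = q_i + Σ_{j≠i} q_j.
First-order condition: 243 − 6q_i − Σ_{j≠i} q_j = 0.
Imposing symmetry (q_j = q for all j) turns Σ_{j≠i} q_j into 2q, so 243 = 8q and q = 30.375.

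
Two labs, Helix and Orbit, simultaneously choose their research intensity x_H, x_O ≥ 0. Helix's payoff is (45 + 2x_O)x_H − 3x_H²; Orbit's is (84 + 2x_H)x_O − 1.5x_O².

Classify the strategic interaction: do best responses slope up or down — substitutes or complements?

Expanding Helix's payoff: 45x_H + 2x_Ox_H − 3x_H².
∂π/∂x_H = 45 + 2x_O − 6x_H = 0, so x_H = 7.5 + (1/3)x_O.
The best-response slope dx_H/dx_O = 1/3 > 0: the reaction function is upward-sloping, so the choices are strategic complements.

strategic complements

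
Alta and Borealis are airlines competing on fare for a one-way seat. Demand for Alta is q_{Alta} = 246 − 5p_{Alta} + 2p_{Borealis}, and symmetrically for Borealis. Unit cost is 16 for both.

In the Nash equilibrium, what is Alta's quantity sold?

123.75

Alta's profit: π = (p_{Alta} − 16)(246 − 5p_{Alta} + 2p_{Borealis}).
∂π/∂p_{Alta} = 326 − 10p_{Alta} + 2p_{Borealis} = 0 ⇒ p_{Alta} = 32.6 + 0.2p_{Borealis}.
The game is symmetric, so in equilibrium p_{Borealis} = p_{Alta}: the reaction function gives 0.8p_{Alta} = 32.6, hence p_{Alta} = 40.75.
q_{Alta} = 246 − 5·40.75 + 2·40.75 = 123.75.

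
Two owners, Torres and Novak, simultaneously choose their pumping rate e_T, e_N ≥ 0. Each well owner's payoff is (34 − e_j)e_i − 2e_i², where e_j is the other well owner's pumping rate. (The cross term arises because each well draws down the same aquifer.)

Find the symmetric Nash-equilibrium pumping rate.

6.8

Torres's payoff is (34 − e_N)e_T − 2e_T².
∂π/∂e_T = 34 − e_N − 4e_T = 0, so e_T = 8.5 − 0.25e_N.
Setting e_T = e_N in the reaction function: e_T = 8.5 − 0.25e_T, so e_T = 8.5 / 1.25 = 6.8.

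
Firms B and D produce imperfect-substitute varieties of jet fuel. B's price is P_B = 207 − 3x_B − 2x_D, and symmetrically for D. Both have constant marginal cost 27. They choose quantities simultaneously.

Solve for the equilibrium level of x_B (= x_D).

22.5

Firm B's profit: π = x_B(207 − 3x_B − 2x_D) − 27x_B.
∂π/∂x_B = 180 − 6x_B − 2x_D = 0 ⇒ x_B = 30 − (1/3)x_D.
The game is symmetric, so in equilibrium x_D = x_B: the reaction function gives (4/3)x_B = 30, hence x_B = 22.5.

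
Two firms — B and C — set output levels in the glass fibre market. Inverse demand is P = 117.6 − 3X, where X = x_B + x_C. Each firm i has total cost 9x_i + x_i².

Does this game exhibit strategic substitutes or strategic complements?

Firm B's profit: π = x_B(117.6 − 3(x_B + x_C)) − 9x_B − x_B².
∂π/∂x_B = 108.6 − 8x_B − 3x_C = 0, so x_B = 13.575 − 0.375x_C.
The best-response slope dx_B/dx_C = −0.375 < 0: the reaction function is downward-sloping, so the choices are strategic substitutes.

strategic substitutes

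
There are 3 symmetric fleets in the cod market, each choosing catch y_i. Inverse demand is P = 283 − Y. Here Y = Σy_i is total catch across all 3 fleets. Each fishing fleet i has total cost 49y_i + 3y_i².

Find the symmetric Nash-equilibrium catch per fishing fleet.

A representative fishing fleet's profit is π_i = y_i(283 − Y) − 49y_i − 3y_i², with Y = y_i + Σ_{j≠i} y_j.
First-order condition: 234 − 8y_i − Σ_{j≠i} y_j = 0.
Imposing symmetry (y_j = y for all j) turns Σ_{j≠i} y_j into 2y, so 234 = 10y and y = 23.4.

23.4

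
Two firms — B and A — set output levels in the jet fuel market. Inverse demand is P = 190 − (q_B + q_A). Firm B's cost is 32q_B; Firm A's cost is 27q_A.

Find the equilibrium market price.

83

Firm B's profit: π = q_B(190 − (q_B + q_A)) − 32q_B.
∂π/∂q_B = 158 − 2q_B − q_A = 0, so q_B = 79 − 0.5q_A.
By the same steps for A: q_A = 81.5 − 0.5q_B.
Plugging q_A into B's best response: q_B = 79 − 0.5(81.5 − 0.5q_B) ⇒ 0.75q_B = 38.25, so q_B = 51.
Then q_A = 81.5 − 0.5·51 = 56.
Equilibrium price: P = 190 − 107 = 83.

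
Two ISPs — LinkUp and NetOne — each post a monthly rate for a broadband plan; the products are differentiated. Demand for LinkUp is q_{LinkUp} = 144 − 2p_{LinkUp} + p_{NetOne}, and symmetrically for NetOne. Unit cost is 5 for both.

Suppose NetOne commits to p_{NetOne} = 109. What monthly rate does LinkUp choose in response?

65.75

LinkUp's profit: π = (p_{LinkUp} − 5)(144 − 2p_{LinkUp} + p_{NetOne}).
∂π/∂p_{LinkUp} = 154 − 4p_{LinkUp} + p_{NetOne} = 0 ⇒ p_{LinkUp} = 38.5 + 0.25p_{NetOne}.
At p_{NetOne} = 109: p_{LinkUp} = 38.5 + 0.25·109 = 65.75.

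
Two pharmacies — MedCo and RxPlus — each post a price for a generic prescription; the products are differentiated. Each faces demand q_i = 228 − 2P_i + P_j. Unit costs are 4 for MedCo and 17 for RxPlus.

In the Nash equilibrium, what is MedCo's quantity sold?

MedCo's profit: π = (P_{MedCo} − 4)(228 − 2P_{MedCo} + P_{RxPlus}).
∂π/∂P_{MedCo} = 236 − 4P_{MedCo} + P_{RxPlus} = 0 ⇒ P_{MedCo} = 59 + 0.25P_{RxPlus}.
Similarly P_{RxPlus} = 65.5 + 0.25P_{MedCo}.
Solving the two reaction functions simultaneously: (1 − (0.25)(0.25))P_{MedCo} = 59 + 0.25·65.5, so 0.9375P_{MedCo} = 75.375 and P_{MedCo} = 80.4.
Then P_{RxPlus} = 65.5 + 0.25·80.4 = 85.6.
q_{MedCo} = 228 − 2·80.4 + 85.6 = 152.8.

152.8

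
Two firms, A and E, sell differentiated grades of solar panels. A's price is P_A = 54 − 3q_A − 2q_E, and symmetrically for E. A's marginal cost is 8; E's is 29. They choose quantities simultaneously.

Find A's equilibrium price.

29.1875

Firm A's profit: π = q_A(54 − 3q_A − 2q_E) − 8q_A.
∂π/∂q_A = 46 − 6q_A − 2q_E = 0 ⇒ q_A = 23/3 − (1/3)q_E.
Similarly q_E = 25/6 − (1/3)q_A.
Plugging q_E into A's best response: q_A = 23/3 − (1/3)(25/6 − (1/3)q_A) ⇒ (8/9)q_A = 113/18, so q_A = 7.0625.
Then q_E = 25/6 − (1/3)·7.0625 = 1.8125.
P_A = 54 − 3·7.0625 − 2·1.8125 = 29.1875.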